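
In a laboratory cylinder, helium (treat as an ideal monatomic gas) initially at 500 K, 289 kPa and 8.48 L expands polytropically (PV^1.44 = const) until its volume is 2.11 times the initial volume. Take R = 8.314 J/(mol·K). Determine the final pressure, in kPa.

Polytropic n=1.44: T₂ = T₁(V₁/V₂)^(n−1) = 500×(0.474)^0.44 = 360 K; P₂ = P₁(V₁/V₂)^n = 98.6 kPa.

98.6 kPa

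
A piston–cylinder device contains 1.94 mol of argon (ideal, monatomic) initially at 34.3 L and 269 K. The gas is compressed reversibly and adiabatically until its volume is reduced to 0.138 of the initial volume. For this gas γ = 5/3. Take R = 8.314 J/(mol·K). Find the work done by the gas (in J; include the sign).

-17900 J

P₁ = nRT₁/V₁ = 1.94×8.314×269/34.3 = 126 kPa.
Adiabatic: TV^(γ−1) = const ⇒ T₂ = 269×(7.25)^0.667 = 1010 K; PV^γ = const ⇒ P₂ = 3430 kPa.
ΔU = nCvΔT = 1.94×12.5×(1010−269) = 17900 J.
Q = 0 for an adiabatic process, so W = −ΔU = -17900 J.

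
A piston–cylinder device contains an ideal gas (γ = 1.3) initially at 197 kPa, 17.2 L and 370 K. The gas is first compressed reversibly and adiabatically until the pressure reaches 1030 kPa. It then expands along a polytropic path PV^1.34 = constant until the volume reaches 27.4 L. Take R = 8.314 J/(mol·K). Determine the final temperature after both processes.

n = P₁V₁/(RT₁) = 197×17.2/(8.314×370) = 1.10 mol.
Step 1 — Adiabatic: T₂/T₁ = (P₂/P₁)^((γ−1)/γ) ⇒ T₂ = 370×(5.23)^0.231 = 542 K; V₂ = 4.82 L.
ΔU = nCvΔT = 1.10×27.7×(542−370) = 5250 J.
Q = 0 for an adiabatic process, so W = −ΔU = -5250 J.
State after step 1: P = 1030 kPa, V = 4.82 L, T = 542 K.
Step 2 — Polytropic n=1.34: T₂ = T₁(V₁/V₂)^(n−1) = 542×(0.176)^0.34 = 300 K; P₂ = P₁(V₁/V₂)^n = 100 kPa.
W = (P₁V₁−P₂V₂)/(n−1) = (1030×4.82−100×27.4)/0.34 = 6510 J.
ΔU = nCvΔT = 1.10×27.7×(300−542) = -7380 J.
Q = ΔU + W = -868 J.
Net over both steps: W = 1260 J, Q = -868 J, ΔU = -2130 J.

300 K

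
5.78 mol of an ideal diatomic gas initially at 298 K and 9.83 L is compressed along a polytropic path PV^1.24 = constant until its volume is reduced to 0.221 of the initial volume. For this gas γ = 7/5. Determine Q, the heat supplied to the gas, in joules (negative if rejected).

P₁ = nRT₁/V₁ = 5.78×8.314×298/9.83 = 1460 kPa.
Polytropic n=1.24: T₂ = T₁(V₁/V₂)^(n−1) = 298×(4.52)^0.24 = 428 K; P₂ = P₁(V₁/V₂)^n = 9470 kPa.
W = (P₁V₁−P₂V₂)/(n−1) = (1460×9.83−9470×2.17)/0.24 = -26100 J.
ΔU = nCvΔT = 5.78×20.8×(428−298) = 15600 J.
Q = ΔU + W = -10400 J.

-10400 J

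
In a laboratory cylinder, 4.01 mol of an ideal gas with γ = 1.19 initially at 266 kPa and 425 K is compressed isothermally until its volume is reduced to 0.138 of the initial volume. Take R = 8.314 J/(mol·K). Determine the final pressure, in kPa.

1930 kPa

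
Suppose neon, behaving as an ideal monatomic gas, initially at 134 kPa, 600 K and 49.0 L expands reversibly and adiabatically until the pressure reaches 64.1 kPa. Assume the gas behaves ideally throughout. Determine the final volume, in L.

Adiabatic: T₂/T₁ = (P₂/P₁)^((γ−1)/γ) ⇒ T₂ = 600×(0.478)^0.400 = 447 K; V₂ = 76.3 L.

76.3 L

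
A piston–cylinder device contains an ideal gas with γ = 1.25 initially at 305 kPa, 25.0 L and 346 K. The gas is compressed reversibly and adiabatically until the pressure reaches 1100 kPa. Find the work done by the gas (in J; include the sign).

n = P₁V₁/(RT₁) = 305×25.0/(8.314×346) = 2.65 mol.
Adiabatic: T₂/T₁ = (P₂/P₁)^((γ−1)/γ) ⇒ T₂ = 346×(3.61)^0.200 = 447 K; V₂ = 8.96 L.
ΔU = nCvΔT = 2.65×33.3×(447−346) = 8920 J.
Q = 0 for an adiabatic process, so W = −ΔU = -8920 J.

-8920 J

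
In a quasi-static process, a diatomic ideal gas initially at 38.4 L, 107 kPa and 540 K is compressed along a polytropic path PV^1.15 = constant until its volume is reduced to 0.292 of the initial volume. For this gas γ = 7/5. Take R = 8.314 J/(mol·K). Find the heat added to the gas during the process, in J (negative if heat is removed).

n = P₁V₁/(RT₁) = 107×38.4/(8.314×540) = 0.915 mol.
Polytropic n=1.15: T₂ = T₁(V₁/V₂)^(n−1) = 540×(3.42)^0.15 = 650 K; P₂ = P₁(V₁/V₂)^n = 441 kPa.
W = (P₁V₁−P₂V₂)/(n−1) = (107×38.4−441×11.2)/0.15 = -5560 J.
ΔU = nCvΔT = 0.915×20.8×(650−540) = 2080 J.
Q = ΔU + W = -3470 J.

-3470 J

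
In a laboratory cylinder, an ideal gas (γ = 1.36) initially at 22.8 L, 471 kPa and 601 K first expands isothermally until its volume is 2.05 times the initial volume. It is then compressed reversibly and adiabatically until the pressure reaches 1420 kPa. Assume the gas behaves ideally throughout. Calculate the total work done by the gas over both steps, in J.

n = P₁V₁/(RT₁) = 471×22.8/(8.314×601) = 2.15 mol.
Step 1 — Isothermal: T stays 601 K; PV = const ⇒ V₂ = 46.7 L, P₂ = 230 kPa.
ΔU = 0 (ideal gas, T constant).
W = nRT ln(V₂/V₁) = 2.15×8.314×601×ln(2.05) = 7710 J.
Q = ΔU + W = 7710 J.
State after step 1: P = 230 kPa, V = 46.7 L, T = 601 K.
Step 2 — Adiabatic: T₂/T₁ = (P₂/P₁)^((γ−1)/γ) ⇒ T₂ = 601×(6.18)^0.265 = 973 K; V₂ = 12.2 L.
ΔU = nCvΔT = 2.15×23.1×(973−601) = 18500 J.
Q = 0 for an adiabatic process, so W = −ΔU = -18500 J.
Net over both steps: W = -10800 J, Q = 7710 J, ΔU = 18500 J.

-10800 J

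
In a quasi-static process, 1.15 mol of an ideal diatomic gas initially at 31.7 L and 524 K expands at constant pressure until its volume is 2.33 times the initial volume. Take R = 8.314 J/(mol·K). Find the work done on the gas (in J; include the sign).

P₁ = nRT₁/V₁ = 1.15×8.314×524/31.7 = 158 kPa.
Isobaric: P stays 158 kPa; V/T = const ⇒ T₂ = 1220 K, V₂ = 73.9 L.
W = PΔV = 158×(73.9−31.7) kPa·L = 6660 J.
Work done on the gas = −W_by = -6660 J.

-6660 J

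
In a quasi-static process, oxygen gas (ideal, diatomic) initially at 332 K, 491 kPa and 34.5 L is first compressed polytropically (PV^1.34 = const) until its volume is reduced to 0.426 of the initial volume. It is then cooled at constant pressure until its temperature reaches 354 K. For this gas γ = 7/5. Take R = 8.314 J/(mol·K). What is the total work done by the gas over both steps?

-21300 J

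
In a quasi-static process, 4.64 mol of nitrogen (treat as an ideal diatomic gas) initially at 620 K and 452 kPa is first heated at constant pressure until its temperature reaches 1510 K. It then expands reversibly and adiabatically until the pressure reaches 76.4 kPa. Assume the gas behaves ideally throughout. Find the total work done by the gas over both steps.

V₁ = nRT₁/P₁ = 4.64×8.314×620/452 = 52.9 L.
Step 1 — Isobaric: P stays 452 kPa; V/T = const ⇒ T₂ = 1510 K, V₂ = 129 L.
W = PΔV = 452×(129−52.9) kPa·L = 34300 J.
ΔU = nCvΔT = 4.64×20.8×(1510−620) = 85800 J.
Q = ΔU + W = nCpΔT = 120000 J.
State after step 1: P = 452 kPa, V = 129 L, T = 1510 K.
Step 2 — Adiabatic: T₂/T₁ = (P₂/P₁)^((γ−1)/γ) ⇒ T₂ = 1510×(0.169)^0.286 = 909 K; V₂ = 459 L.
ΔU = nCvΔT = 4.64×20.8×(909−1510) = -58000 J.
Q = 0 for an adiabatic process, so W = −ΔU = 58000 J.
Net over both steps: W = 92300 J, Q = 120000 J, ΔU = 27800 J.

92300 J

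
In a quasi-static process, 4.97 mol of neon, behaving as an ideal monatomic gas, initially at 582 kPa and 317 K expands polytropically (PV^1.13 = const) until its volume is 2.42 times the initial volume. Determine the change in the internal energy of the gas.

-2130 J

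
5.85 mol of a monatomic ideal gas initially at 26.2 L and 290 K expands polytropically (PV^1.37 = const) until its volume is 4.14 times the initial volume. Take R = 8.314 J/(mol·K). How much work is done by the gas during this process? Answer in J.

15600 J

P₁ = nRT₁/V₁ = 5.85×8.314×290/26.2 = 538 kPa.
Polytropic n=1.37: T₂ = T₁(V₁/V₂)^(n−1) = 290×(0.242)^0.37 = 171 K; P₂ = P₁(V₁/V₂)^n = 76.9 kPa.
W = (P₁V₁−P₂V₂)/(n−1) = (538×26.2−76.9×108)/0.37 = 15600 J.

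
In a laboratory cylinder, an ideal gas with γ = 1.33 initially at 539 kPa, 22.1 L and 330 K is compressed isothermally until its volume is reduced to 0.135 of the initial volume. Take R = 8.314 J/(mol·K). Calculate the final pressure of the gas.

3990 kPa

Isothermal: T stays 330 K; PV = const ⇒ V₂ = 2.98 L, P₂ = 3990 kPa.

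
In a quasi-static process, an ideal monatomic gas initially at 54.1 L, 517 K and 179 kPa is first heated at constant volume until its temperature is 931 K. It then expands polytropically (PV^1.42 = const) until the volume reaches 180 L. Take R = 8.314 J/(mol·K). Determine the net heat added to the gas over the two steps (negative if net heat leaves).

17700 J

n = P₁V₁/(RT₁) = 179×54.1/(8.314×517) = 2.25 mol.
Step 1 — Isochoric: V stays 54.1 L; P/T = const ⇒ T₂ = 931 K, P₂ = 322 kPa.
W = 0 (no volume change).
ΔU = nCvΔT = 2.25×12.5×(931−517) = 11600 J.
Q = ΔU = 11600 J.
State after step 1: P = 322 kPa, V = 54.1 L, T = 931 K.
Step 2 — Polytropic n=1.42: T₂ = T₁(V₁/V₂)^(n−1) = 931×(0.301)^0.42 = 562 K; P₂ = P₁(V₁/V₂)^n = 58.5 kPa.
W = (P₁V₁−P₂V₂)/(n−1) = (322×54.1−58.5×180)/0.42 = 16500 J.
ΔU = nCvΔT = 2.25×12.5×(562−931) = -10400 J.
Q = ΔU + W = 6090 J.
Net over both steps: W = 16500 J, Q = 17700 J, ΔU = 1260 J.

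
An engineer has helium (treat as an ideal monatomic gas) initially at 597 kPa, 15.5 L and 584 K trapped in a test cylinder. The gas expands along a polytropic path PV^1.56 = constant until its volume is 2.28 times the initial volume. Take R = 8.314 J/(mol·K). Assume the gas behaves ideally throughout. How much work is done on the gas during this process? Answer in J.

n = P₁V₁/(RT₁) = 597×15.5/(8.314×584) = 1.91 mol.
Polytropic n=1.56: T₂ = T₁(V₁/V₂)^(n−1) = 584×(0.439)^0.56 = 368 K; P₂ = P₁(V₁/V₂)^n = 165 kPa.
W = (P₁V₁−P₂V₂)/(n−1) = (597×15.5−165×35.3)/0.56 = 6110 J.
Work done on the gas = −W_by = -6110 J.

-6110 J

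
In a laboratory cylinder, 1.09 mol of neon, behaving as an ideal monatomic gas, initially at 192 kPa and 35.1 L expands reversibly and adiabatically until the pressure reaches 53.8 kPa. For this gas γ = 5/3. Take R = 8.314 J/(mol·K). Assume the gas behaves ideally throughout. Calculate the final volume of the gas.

T₁ = P₁V₁/(nR) = 192×35.1/(1.09×8.314) = 744 K.
Adiabatic: T₂/T₁ = (P₂/P₁)^((γ−1)/γ) ⇒ T₂ = 744×(0.280)^0.400 = 447 K; V₂ = 75.3 L.

75.3 L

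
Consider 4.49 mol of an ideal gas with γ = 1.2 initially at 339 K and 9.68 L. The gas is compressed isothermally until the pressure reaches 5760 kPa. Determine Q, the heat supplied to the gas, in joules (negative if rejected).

-18800 J

P₁ = nRT₁/V₁ = 4.49×8.314×339/9.68 = 1310 kPa.
Isothermal: T stays 339 K; PV = const ⇒ V₂ = 2.20 L, P₂ = 5760 kPa.
ΔU = 0 (ideal gas, T constant).
W = nRT ln(V₂/V₁) = 4.49×8.314×339×ln(0.227) = -18800 J.
Q = ΔU + W = -18800 J.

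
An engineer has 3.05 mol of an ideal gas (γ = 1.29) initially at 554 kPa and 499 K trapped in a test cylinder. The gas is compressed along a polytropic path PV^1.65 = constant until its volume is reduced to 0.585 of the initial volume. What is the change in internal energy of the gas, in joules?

V₁ = nRT₁/P₁ = 3.05×8.314×499/554 = 22.8 L.
Polytropic n=1.65: T₂ = T₁(V₁/V₂)^(n−1) = 499×(1.71)^0.65 = 707 K; P₂ = P₁(V₁/V₂)^n = 1340 kPa.
For an ideal gas ΔU = nCvΔT with Cv = R/(γ−1) = 28.7 J/(mol·K).
ΔU = 3.05×28.7×(707−499) = 18200 J.

18200 J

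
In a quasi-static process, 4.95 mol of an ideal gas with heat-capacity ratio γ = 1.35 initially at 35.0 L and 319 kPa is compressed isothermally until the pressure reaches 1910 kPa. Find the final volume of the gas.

5.85 L

T₁ = P₁V₁/(nR) = 319×35.0/(4.95×8.314) = 271 K.
Isothermal: T stays 271 K; PV = const ⇒ V₂ = 5.85 L, P₂ = 1910 kPa.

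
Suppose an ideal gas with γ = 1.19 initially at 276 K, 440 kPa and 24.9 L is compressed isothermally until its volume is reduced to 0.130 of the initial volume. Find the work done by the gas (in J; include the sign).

-22400 J

n = P₁V₁/(RT₁) = 440×24.9/(8.314×276) = 4.77 mol.
Isothermal: T stays 276 K; PV = const ⇒ V₂ = 3.24 L, P₂ = 3380 kPa.
W = nRT ln(V₂/V₁) = 4.77×8.314×276×ln(0.130) = -22400 J.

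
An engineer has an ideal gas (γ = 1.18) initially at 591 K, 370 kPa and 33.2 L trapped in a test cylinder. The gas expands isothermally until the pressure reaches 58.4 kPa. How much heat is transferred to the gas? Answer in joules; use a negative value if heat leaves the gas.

n = P₁V₁/(RT₁) = 370×33.2/(8.314×591) = 2.50 mol.
Isothermal: T stays 591 K; PV = const ⇒ V₂ = 210 L, P₂ = 58.4 kPa.
ΔU = 0 (ideal gas, T constant).
W = nRT ln(V₂/V₁) = 2.50×8.314×591×ln(6.34) = 22700 J.
Q = ΔU + W = 22700 J.

22700 J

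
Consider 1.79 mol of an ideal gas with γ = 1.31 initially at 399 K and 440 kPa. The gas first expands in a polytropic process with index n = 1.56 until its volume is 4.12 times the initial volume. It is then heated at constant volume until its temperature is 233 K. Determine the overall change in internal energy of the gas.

-7970 J

V₁ = nRT₁/P₁ = 1.79×8.314×399/440 = 13.5 L.
Step 1 — Polytropic n=1.56: T₂ = T₁(V₁/V₂)^(n−1) = 399×(0.243)^0.56 = 181 K; P₂ = P₁(V₁/V₂)^n = 48.3 kPa.
W = (P₁V₁−P₂V₂)/(n−1) = (440×13.5−48.3×55.6)/0.56 = 5800 J.
ΔU = nCvΔT = 1.79×26.8×(181−399) = -10500 J.
Q = ΔU + W = -4680 J.
State after step 1: P = 48.3 kPa, V = 55.6 L, T = 181 K.
Step 2 — Isochoric: V stays 55.6 L; P/T = const ⇒ T₂ = 233 K, P₂ = 62.4 kPa.
W = 0 (no volume change).
ΔU = nCvΔT = 1.79×26.8×(233−181) = 2520 J.
Q = ΔU = 2520 J.
Net over both steps: W = 5800 J, Q = -2160 J, ΔU = -7970 J.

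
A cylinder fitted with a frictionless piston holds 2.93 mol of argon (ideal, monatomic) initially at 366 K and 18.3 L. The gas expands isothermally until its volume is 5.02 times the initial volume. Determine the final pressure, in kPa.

P₁ = nRT₁/V₁ = 2.93×8.314×366/18.3 = 487 kPa.
Isothermal: T stays 366 K; PV = const ⇒ V₂ = 91.9 L, P₂ = 97.1 kPa.

97.1 kPa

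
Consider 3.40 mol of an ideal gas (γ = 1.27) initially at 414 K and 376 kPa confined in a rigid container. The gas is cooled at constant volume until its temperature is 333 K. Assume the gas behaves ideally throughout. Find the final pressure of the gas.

V₁ = nRT₁/P₁ = 3.40×8.314×414/376 = 31.1 L.
Isochoric: V stays 31.1 L; P/T = const ⇒ T₂ = 333 K, P₂ = 302 kPa.

302 kPa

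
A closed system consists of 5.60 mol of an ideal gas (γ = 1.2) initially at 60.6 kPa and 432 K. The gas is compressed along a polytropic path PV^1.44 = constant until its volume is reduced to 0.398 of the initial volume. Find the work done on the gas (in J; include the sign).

V₁ = nRT₁/P₁ = 5.60×8.314×432/60.6 = 332 L.
Polytropic n=1.44: T₂ = T₁(V₁/V₂)^(n−1) = 432×(2.51)^0.44 = 648 K; P₂ = P₁(V₁/V₂)^n = 228 kPa.
W = (P₁V₁−P₂V₂)/(n−1) = (60.6×332−228×132)/0.44 = -22800 J.
Work done on the gas = −W_by = 22800 J.

22800 J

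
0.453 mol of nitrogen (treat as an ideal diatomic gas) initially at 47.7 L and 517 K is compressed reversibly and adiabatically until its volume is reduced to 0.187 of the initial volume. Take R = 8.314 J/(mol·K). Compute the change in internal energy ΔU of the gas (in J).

4650 J

P₁ = nRT₁/V₁ = 0.453×8.314×517/47.7 = 40.8 kPa.
Adiabatic: TV^(γ−1) = const ⇒ T₂ = 517×(5.35)^0.400 = 1010 K; PV^γ = const ⇒ P₂ = 427 kPa.
For an ideal gas ΔU = nCvΔT with Cv = (5/2)R = 20.8 J/(mol·K).
ΔU = 0.453×20.8×(1010−517) = 4650 J.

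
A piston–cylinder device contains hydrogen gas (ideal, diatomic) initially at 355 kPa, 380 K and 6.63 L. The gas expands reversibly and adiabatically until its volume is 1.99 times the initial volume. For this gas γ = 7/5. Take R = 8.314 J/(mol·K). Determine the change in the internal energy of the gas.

-1420 J

n = P₁V₁/(RT₁) = 355×6.63/(8.314×380) = 0.745 mol.
Adiabatic: TV^(γ−1) = const ⇒ T₂ = 380×(0.503)^0.400 = 289 K; PV^γ = const ⇒ P₂ = 135 kPa.
For an ideal gas ΔU = nCvΔT with Cv = (5/2)R = 20.8 J/(mol·K).
ΔU = 0.745×20.8×(289−380) = -1420 J.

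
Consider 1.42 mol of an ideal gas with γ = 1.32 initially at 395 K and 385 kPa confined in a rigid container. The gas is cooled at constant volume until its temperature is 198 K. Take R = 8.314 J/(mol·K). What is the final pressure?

193 kPa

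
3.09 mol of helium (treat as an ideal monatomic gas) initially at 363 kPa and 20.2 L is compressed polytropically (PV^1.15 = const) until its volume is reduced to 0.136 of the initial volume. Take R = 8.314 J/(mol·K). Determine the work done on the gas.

17100 J

T₁ = P₁V₁/(nR) = 363×20.2/(3.09×8.314) = 285 K.
Polytropic n=1.15: T₂ = T₁(V₁/V₂)^(n−1) = 285×(7.35)^0.15 = 385 K; P₂ = P₁(V₁/V₂)^n = 3600 kPa.
W = (P₁V₁−P₂V₂)/(n−1) = (363×20.2−3600×2.75)/0.15 = -17100 J.
Work done on the gas = −W_by = 17100 J.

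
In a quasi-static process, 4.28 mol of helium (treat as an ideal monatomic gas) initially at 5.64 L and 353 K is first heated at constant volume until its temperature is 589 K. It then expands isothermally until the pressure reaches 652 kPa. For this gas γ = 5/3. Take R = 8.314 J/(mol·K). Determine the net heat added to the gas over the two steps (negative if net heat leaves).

49100 J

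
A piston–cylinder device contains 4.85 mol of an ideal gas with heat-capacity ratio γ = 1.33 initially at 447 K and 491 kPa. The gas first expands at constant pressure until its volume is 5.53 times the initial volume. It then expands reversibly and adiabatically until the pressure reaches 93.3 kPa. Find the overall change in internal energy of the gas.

145000 J

V₁ = nRT₁/P₁ = 4.85×8.314×447/491 = 36.7 L.
Step 1 — Isobaric: P stays 491 kPa; V/T = const ⇒ T₂ = 2470 K, V₂ = 203 L.
W = PΔV = 491×(203−36.7) kPa·L = 81700 J.
ΔU = nCvΔT = 4.85×25.2×(2470−447) = 247000 J.
Q = ΔU + W = nCpΔT = 329000 J.
State after step 1: P = 491 kPa, V = 203 L, T = 2470 K.
Step 2 — Adiabatic: T₂/T₁ = (P₂/P₁)^((γ−1)/γ) ⇒ T₂ = 2470×(0.190)^0.248 = 1640 K; V₂ = 708 L.
ΔU = nCvΔT = 4.85×25.2×(1640−2470) = -102000 J.
Q = 0 for an adiabatic process, so W = −ΔU = 102000 J.
Net over both steps: W = 184000 J, Q = 329000 J, ΔU = 145000 J.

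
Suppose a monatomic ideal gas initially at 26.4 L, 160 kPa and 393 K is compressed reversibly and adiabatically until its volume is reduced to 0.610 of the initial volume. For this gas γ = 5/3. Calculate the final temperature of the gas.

Adiabatic: TV^(γ−1) = const ⇒ T₂ = 393×(1.64)^0.667 = 546 K; PV^γ = const ⇒ P₂ = 365 kPa.

546 K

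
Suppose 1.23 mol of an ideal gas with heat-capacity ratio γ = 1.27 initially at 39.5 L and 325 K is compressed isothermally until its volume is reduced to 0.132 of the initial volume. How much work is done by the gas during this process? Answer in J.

P₁ = nRT₁/V₁ = 1.23×8.314×325/39.5 = 84.1 kPa.
Isothermal: T stays 325 K; PV = const ⇒ V₂ = 5.21 L, P₂ = 637 kPa.
W = nRT ln(V₂/V₁) = 1.23×8.314×325×ln(0.132) = -6730 J.

-6730 J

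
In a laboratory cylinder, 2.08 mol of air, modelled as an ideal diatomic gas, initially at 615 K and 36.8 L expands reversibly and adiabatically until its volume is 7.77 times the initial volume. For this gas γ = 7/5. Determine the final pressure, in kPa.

P₁ = nRT₁/V₁ = 2.08×8.314×615/36.8 = 289 kPa.
Adiabatic: TV^(γ−1) = const ⇒ T₂ = 615×(0.129)^0.400 = 271 K; PV^γ = const ⇒ P₂ = 16.4 kPa.

16.4 kPa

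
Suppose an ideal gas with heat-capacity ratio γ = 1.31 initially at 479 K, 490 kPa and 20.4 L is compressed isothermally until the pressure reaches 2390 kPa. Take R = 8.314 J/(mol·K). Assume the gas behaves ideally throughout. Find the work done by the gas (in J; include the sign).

n = P₁V₁/(RT₁) = 490×20.4/(8.314×479) = 2.51 mol.
Isothermal: T stays 479 K; PV = const ⇒ V₂ = 4.18 L, P₂ = 2390 kPa.
W = nRT ln(V₂/V₁) = 2.51×8.314×479×ln(0.205) = -15800 J.

-15800 J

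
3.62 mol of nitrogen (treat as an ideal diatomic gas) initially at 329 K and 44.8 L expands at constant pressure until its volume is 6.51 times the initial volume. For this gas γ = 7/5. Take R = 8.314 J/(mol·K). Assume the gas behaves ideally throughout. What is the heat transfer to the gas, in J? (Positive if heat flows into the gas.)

P₁ = nRT₁/V₁ = 3.62×8.314×329/44.8 = 221 kPa.
Isobaric: P stays 221 kPa; V/T = const ⇒ T₂ = 2140 K, V₂ = 292 L.
W = PΔV = 221×(292−44.8) kPa·L = 54600 J.
ΔU = nCvΔT = 3.62×20.8×(2140−329) = 136000 J.
Q = ΔU + W = nCpΔT = 191000 J.

191000 J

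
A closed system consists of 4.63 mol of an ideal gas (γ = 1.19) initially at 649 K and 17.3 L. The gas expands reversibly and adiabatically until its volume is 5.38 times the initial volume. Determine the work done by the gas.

P₁ = nRT₁/V₁ = 4.63×8.314×649/17.3 = 1440 kPa.
Adiabatic: TV^(γ−1) = const ⇒ T₂ = 649×(0.186)^0.190 = 471 K; PV^γ = const ⇒ P₂ = 195 kPa.
ΔU = nCvΔT = 4.63×43.8×(471−649) = -36000 J.
Q = 0 for an adiabatic process, so W = −ΔU = 36000 J.

36000 J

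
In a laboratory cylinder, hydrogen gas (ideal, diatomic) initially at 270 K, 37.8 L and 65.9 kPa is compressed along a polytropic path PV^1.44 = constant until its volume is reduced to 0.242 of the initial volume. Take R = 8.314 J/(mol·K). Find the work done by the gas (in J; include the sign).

-4910 J

n = P₁V₁/(RT₁) = 65.9×37.8/(8.314×270) = 1.11 mol.
Polytropic n=1.44: T₂ = T₁(V₁/V₂)^(n−1) = 270×(4.13)^0.44 = 504 K; P₂ = P₁(V₁/V₂)^n = 508 kPa.
W = (P₁V₁−P₂V₂)/(n−1) = (65.9×37.8−508×9.15)/0.44 = -4910 J.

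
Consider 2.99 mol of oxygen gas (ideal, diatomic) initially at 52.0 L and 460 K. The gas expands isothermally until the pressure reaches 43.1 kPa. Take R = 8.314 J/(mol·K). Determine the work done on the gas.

P₁ = nRT₁/V₁ = 2.99×8.314×460/52.0 = 220 kPa.
Isothermal: T stays 460 K; PV = const ⇒ V₂ = 265 L, P₂ = 43.1 kPa.
W = nRT ln(V₂/V₁) = 2.99×8.314×460×ln(5.10) = 18600 J.
Work done on the gas = −W_by = -18600 J.

-18600 J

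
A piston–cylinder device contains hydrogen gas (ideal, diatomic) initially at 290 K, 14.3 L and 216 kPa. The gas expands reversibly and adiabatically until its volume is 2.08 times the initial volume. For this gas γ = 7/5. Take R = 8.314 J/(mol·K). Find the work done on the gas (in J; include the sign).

-1960 J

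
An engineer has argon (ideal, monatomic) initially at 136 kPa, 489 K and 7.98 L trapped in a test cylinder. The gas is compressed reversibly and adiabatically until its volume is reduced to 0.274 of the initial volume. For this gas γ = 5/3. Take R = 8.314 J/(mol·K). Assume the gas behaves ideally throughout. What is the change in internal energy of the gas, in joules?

2230 J

n = P₁V₁/(RT₁) = 136×7.98/(8.314×489) = 0.267 mol.
Adiabatic: TV^(γ−1) = const ⇒ T₂ = 489×(3.65)^0.667 = 1160 K; PV^γ = const ⇒ P₂ = 1180 kPa.
For an ideal gas ΔU = nCvΔT with Cv = (3/2)R = 12.5 J/(mol·K).
ΔU = 0.267×12.5×(1160−489) = 2230 J.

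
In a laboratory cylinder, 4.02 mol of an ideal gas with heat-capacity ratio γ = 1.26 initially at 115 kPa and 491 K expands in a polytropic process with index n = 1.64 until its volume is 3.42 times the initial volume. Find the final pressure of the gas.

15.3 kPa

V₁ = nRT₁/P₁ = 4.02×8.314×491/115 = 143 L.
Polytropic n=1.64: T₂ = T₁(V₁/V₂)^(n−1) = 491×(0.292)^0.64 = 224 K; P₂ = P₁(V₁/V₂)^n = 15.3 kPa.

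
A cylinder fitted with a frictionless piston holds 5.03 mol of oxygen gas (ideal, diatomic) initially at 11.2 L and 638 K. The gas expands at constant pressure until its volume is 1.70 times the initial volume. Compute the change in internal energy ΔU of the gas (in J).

P₁ = nRT₁/V₁ = 5.03×8.314×638/11.2 = 2380 kPa.
Isobaric: P stays 2380 kPa; V/T = const ⇒ T₂ = 1080 K, V₂ = 19.0 L.
For an ideal gas ΔU = nCvΔT with Cv = (5/2)R = 20.8 J/(mol·K).
ΔU = 5.03×20.8×(1080−638) = 46700 J.

46700 J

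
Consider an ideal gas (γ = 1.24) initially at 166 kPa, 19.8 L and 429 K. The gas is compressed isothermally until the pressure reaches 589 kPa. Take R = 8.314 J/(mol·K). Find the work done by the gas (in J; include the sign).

-4160 J

n = P₁V₁/(RT₁) = 166×19.8/(8.314×429) = 0.922 mol.
Isothermal: T stays 429 K; PV = const ⇒ V₂ = 5.58 L, P₂ = 589 kPa.
W = nRT ln(V₂/V₁) = 0.922×8.314×429×ln(0.282) = -4160 J.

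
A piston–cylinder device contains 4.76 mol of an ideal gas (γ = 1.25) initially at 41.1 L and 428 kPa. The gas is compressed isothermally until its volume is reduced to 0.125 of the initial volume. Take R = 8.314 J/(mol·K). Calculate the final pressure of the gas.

T₁ = P₁V₁/(nR) = 428×41.1/(4.76×8.314) = 444 K.
Isothermal: T stays 444 K; PV = const ⇒ V₂ = 5.14 L, P₂ = 3420 kPa.

3420 kPa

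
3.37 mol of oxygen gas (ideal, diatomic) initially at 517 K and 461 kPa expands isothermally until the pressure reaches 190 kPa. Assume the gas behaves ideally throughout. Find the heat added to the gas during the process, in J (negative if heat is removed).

12800 J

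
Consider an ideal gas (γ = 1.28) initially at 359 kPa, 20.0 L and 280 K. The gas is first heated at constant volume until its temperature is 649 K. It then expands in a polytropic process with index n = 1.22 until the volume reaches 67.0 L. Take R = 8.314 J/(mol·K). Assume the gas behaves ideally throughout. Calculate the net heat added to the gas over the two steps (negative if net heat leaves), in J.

37600 J

n = P₁V₁/(RT₁) = 359×20.0/(8.314×280) = 3.08 mol.
Step 1 — Isochoric: V stays 20.0 L; P/T = const ⇒ T₂ = 649 K, P₂ = 832 kPa.
W = 0 (no volume change).
ΔU = nCvΔT = 3.08×29.7×(649−280) = 33800 J.
Q = ΔU = 33800 J.
State after step 1: P = 832 kPa, V = 20.0 L, T = 649 K.
Step 2 — Polytropic n=1.22: T₂ = T₁(V₁/V₂)^(n−1) = 649×(0.299)^0.22 = 497 K; P₂ = P₁(V₁/V₂)^n = 190 kPa.
W = (P₁V₁−P₂V₂)/(n−1) = (832×20.0−190×67.0)/0.22 = 17700 J.
ΔU = nCvΔT = 3.08×29.7×(497−649) = -13900 J.
Q = ΔU + W = 3790 J.
Net over both steps: W = 17700 J, Q = 37600 J, ΔU = 19900 J.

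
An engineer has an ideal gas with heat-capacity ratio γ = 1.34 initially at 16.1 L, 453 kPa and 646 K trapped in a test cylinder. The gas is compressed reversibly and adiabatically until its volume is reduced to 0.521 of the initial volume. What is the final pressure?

1090 kPa

Adiabatic: TV^(γ−1) = const ⇒ T₂ = 646×(1.92)^0.340 = 806 K; PV^γ = const ⇒ P₂ = 1090 kPa.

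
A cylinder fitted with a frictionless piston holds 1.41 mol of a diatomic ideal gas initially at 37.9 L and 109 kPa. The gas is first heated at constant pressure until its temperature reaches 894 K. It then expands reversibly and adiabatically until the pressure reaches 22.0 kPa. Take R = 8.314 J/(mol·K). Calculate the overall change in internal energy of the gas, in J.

T₁ = P₁V₁/(nR) = 109×37.9/(1.41×8.314) = 352 K.
Step 1 — Isobaric: P stays 109 kPa; V/T = const ⇒ T₂ = 894 K, V₂ = 96.1 L.
W = PΔV = 109×(96.1−37.9) kPa·L = 6350 J.
ΔU = nCvΔT = 1.41×20.8×(894−352) = 15900 J.
Q = ΔU + W = nCpΔT = 22200 J.
State after step 1: P = 109 kPa, V = 96.1 L, T = 894 K.
Step 2 — Adiabatic: T₂/T₁ = (P₂/P₁)^((γ−1)/γ) ⇒ T₂ = 894×(0.202)^0.286 = 566 K; V₂ = 302 L.
ΔU = nCvΔT = 1.41×20.8×(566−894) = -9610 J.
Q = 0 for an adiabatic process, so W = −ΔU = 9610 J.
Net over both steps: W = 16000 J, Q = 22200 J, ΔU = 6260 J.

6260 J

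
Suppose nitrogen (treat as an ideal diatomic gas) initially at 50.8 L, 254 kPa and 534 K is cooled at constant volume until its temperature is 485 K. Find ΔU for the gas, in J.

n = P₁V₁/(RT₁) = 254×50.8/(8.314×534) = 2.91 mol.
Isochoric: V stays 50.8 L; P/T = const ⇒ T₂ = 485 K, P₂ = 231 kPa.
For an ideal gas ΔU = nCvΔT with Cv = (5/2)R = 20.8 J/(mol·K).
ΔU = 2.91×20.8×(485−534) = -2960 J.

-2960 J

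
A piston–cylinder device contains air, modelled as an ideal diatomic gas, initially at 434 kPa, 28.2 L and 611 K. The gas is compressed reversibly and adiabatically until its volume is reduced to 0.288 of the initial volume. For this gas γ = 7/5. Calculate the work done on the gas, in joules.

19700 J

n = P₁V₁/(RT₁) = 434×28.2/(8.314×611) = 2.41 mol.
Adiabatic: TV^(γ−1) = const ⇒ T₂ = 611×(3.47)^0.400 = 1010 K; PV^γ = const ⇒ P₂ = 2480 kPa.
ΔU = nCvΔT = 2.41×20.8×(1010−611) = 19700 J.
Q = 0 for an adiabatic process, so W = −ΔU = -19700 J.
Work done on the gas = −W_by = 19700 J.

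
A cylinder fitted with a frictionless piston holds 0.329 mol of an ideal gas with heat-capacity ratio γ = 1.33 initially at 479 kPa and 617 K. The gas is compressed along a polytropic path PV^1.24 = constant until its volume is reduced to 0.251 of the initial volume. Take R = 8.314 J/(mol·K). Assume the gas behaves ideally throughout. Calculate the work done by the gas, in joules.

-2770 J

V₁ = nRT₁/P₁ = 0.329×8.314×617/479 = 3.52 L.
Polytropic n=1.24: T₂ = T₁(V₁/V₂)^(n−1) = 617×(3.98)^0.24 = 860 K; P₂ = P₁(V₁/V₂)^n = 2660 kPa.
W = (P₁V₁−P₂V₂)/(n−1) = (479×3.52−2660×0.884)/0.24 = -2770 J.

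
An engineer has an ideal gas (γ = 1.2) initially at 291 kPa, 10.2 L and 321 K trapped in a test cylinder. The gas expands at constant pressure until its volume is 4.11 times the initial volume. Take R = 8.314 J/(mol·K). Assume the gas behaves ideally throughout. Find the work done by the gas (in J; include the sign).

n = P₁V₁/(RT₁) = 291×10.2/(8.314×321) = 1.11 mol.
Isobaric: P stays 291 kPa; V/T = const ⇒ T₂ = 1320 K, V₂ = 41.9 L.
W = PΔV = 291×(41.9−10.2) kPa·L = 9230 J.

9230 J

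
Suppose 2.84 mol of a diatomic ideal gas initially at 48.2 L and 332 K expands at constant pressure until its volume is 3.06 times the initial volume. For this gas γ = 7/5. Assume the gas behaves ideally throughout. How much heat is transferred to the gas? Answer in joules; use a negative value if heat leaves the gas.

56500 J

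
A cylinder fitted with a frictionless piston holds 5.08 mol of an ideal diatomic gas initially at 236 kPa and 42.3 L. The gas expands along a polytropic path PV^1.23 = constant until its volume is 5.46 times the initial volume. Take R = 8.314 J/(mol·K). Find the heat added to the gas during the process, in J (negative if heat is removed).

T₁ = P₁V₁/(nR) = 236×42.3/(5.08×8.314) = 236 K.
Polytropic n=1.23: T₂ = T₁(V₁/V₂)^(n−1) = 236×(0.183)^0.23 = 160 K; P₂ = P₁(V₁/V₂)^n = 29.3 kPa.
W = (P₁V₁−P₂V₂)/(n−1) = (236×42.3−29.3×231)/0.23 = 14000 J.
ΔU = nCvΔT = 5.08×20.8×(160−236) = -8070 J.
Q = ΔU + W = 5960 J.

5960 J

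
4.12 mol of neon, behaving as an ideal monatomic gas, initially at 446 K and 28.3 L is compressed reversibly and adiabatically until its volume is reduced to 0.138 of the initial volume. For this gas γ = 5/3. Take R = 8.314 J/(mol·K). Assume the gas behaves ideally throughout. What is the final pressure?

14600 kPa

P₁ = nRT₁/V₁ = 4.12×8.314×446/28.3 = 540 kPa.
Adiabatic: TV^(γ−1) = const ⇒ T₂ = 446×(7.25)^0.667 = 1670 K; PV^γ = const ⇒ P₂ = 14600 kPa.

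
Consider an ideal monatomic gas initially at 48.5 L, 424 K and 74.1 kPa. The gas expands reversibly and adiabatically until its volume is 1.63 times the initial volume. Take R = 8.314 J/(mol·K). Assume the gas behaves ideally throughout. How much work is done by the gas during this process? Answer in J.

1500 J

n = P₁V₁/(RT₁) = 74.1×48.5/(8.314×424) = 1.02 mol.
Adiabatic: TV^(γ−1) = const ⇒ T₂ = 424×(0.613)^0.667 = 306 K; PV^γ = const ⇒ P₂ = 32.8 kPa.
ΔU = nCvΔT = 1.02×12.5×(306−424) = -1500 J.
Q = 0 for an adiabatic process, so W = −ΔU = 1500 J.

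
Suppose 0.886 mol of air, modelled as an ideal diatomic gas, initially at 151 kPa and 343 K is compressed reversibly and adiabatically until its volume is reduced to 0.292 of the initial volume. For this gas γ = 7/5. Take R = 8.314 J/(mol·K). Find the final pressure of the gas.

846 kPa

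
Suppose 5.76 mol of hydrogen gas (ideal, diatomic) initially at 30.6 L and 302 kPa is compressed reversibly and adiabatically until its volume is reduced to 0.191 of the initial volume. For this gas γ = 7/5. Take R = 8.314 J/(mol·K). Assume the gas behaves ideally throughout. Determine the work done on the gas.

21700 J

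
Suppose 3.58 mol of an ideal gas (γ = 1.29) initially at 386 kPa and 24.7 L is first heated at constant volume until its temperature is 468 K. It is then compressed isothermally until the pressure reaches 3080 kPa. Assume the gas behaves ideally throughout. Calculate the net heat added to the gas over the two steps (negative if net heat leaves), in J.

-8490 J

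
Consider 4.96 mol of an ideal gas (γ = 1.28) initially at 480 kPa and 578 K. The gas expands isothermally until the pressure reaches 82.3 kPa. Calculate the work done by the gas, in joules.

V₁ = nRT₁/P₁ = 4.96×8.314×578/480 = 49.7 L.
Isothermal: T stays 578 K; PV = const ⇒ V₂ = 290 L, P₂ = 82.3 kPa.
W = nRT ln(V₂/V₁) = 4.96×8.314×578×ln(5.83) = 42000 J.

42000 J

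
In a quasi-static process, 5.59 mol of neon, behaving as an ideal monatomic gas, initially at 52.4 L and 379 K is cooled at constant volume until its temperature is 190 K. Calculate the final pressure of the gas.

169 kPa

P₁ = nRT₁/V₁ = 5.59×8.314×379/52.4 = 336 kPa.
Isochoric: V stays 52.4 L; P/T = const ⇒ T₂ = 190 K, P₂ = 169 kPa.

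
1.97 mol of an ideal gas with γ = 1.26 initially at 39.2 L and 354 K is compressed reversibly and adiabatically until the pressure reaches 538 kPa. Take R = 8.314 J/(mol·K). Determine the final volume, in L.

P₁ = nRT₁/V₁ = 1.97×8.314×354/39.2 = 148 kPa.
Adiabatic: T₂/T₁ = (P₂/P₁)^((γ−1)/γ) ⇒ T₂ = 354×(3.64)^0.206 = 462 K; V₂ = 14.1 L.

14.1 L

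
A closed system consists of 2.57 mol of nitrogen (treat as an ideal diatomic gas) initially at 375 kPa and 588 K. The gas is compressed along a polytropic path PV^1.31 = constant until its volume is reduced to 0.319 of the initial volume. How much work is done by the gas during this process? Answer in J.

V₁ = nRT₁/P₁ = 2.57×8.314×588/375 = 33.5 L.
Polytropic n=1.31: T₂ = T₁(V₁/V₂)^(n−1) = 588×(3.13)^0.31 = 838 K; P₂ = P₁(V₁/V₂)^n = 1680 kPa.
W = (P₁V₁−P₂V₂)/(n−1) = (375×33.5−1680×10.7)/0.31 = -17200 J.

-17200 J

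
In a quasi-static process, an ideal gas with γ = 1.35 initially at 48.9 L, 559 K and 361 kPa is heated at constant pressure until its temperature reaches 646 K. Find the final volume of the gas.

Isobaric: P stays 361 kPa; V/T = const ⇒ T₂ = 646 K, V₂ = 56.5 L.

56.5 L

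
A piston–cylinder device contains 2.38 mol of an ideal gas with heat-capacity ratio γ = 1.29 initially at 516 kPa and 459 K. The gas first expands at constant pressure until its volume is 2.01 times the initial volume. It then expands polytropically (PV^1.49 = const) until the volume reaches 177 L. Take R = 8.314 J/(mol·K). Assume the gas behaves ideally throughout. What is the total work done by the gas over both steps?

V₁ = nRT₁/P₁ = 2.38×8.314×459/516 = 17.6 L.
Step 1 — Isobaric: P stays 516 kPa; V/T = const ⇒ T₂ = 923 K, V₂ = 35.4 L.
W = PΔV = 516×(35.4−17.6) kPa·L = 9170 J.
ΔU = nCvΔT = 2.38×28.7×(923−459) = 31600 J.
Q = ΔU + W = nCpΔT = 40800 J.
State after step 1: P = 516 kPa, V = 35.4 L, T = 923 K.
Step 2 — Polytropic n=1.49: T₂ = T₁(V₁/V₂)^(n−1) = 923×(0.200)^0.49 = 419 K; P₂ = P₁(V₁/V₂)^n = 46.9 kPa.
W = (P₁V₁−P₂V₂)/(n−1) = (516×35.4−46.9×177)/0.49 = 20300 J.
ΔU = nCvΔT = 2.38×28.7×(419−923) = -34300 J.
Q = ΔU + W = -14000 J.
Net over both steps: W = 29500 J, Q = 26800 J, ΔU = -2720 J.

29500 J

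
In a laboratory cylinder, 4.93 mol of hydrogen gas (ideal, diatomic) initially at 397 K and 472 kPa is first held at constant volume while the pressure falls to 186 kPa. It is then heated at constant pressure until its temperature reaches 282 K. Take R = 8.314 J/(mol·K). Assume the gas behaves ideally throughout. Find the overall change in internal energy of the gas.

-11800 J

V₁ = nRT₁/P₁ = 4.93×8.314×397/472 = 34.5 L.
Step 1 — Isochoric: V stays 34.5 L; P/T = const ⇒ T₂ = 156 K, P₂ = 186 kPa.
W = 0 (no volume change).
ΔU = nCvΔT = 4.93×20.8×(156−397) = -24600 J.
Q = ΔU = -24600 J.
State after step 1: P = 186 kPa, V = 34.5 L, T = 156 K.
Step 2 — Isobaric: P stays 186 kPa; V/T = const ⇒ T₂ = 282 K, V₂ = 62.1 L.
W = PΔV = 186×(62.1−34.5) kPa·L = 5150 J.
ΔU = nCvΔT = 4.93×20.8×(282−156) = 12900 J.
Q = ΔU + W = nCpΔT = 18000 J.
Net over both steps: W = 5150 J, Q = -6640 J, ΔU = -11800 J.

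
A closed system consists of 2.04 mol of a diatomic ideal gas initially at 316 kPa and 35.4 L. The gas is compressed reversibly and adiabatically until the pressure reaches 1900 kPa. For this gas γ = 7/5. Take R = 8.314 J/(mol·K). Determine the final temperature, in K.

1100 K

T₁ = P₁V₁/(nR) = 316×35.4/(2.04×8.314) = 660 K.
Adiabatic: T₂/T₁ = (P₂/P₁)^((γ−1)/γ) ⇒ T₂ = 660×(6.01)^0.286 = 1100 K; V₂ = 9.83 L.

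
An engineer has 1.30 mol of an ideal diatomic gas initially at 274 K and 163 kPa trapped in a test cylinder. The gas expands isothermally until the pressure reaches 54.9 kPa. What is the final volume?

53.9 L

V₁ = nRT₁/P₁ = 1.30×8.314×274/163 = 18.2 L.
Isothermal: T stays 274 K; PV = const ⇒ V₂ = 53.9 L, P₂ = 54.9 kPa.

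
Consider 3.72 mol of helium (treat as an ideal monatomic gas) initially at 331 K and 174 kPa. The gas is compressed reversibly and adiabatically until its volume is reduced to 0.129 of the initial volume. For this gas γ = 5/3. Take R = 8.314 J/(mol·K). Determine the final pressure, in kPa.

V₁ = nRT₁/P₁ = 3.72×8.314×331/174 = 58.8 L.
Adiabatic: TV^(γ−1) = const ⇒ T₂ = 331×(7.75)^0.667 = 1300 K; PV^γ = const ⇒ P₂ = 5280 kPa.

5280 kPa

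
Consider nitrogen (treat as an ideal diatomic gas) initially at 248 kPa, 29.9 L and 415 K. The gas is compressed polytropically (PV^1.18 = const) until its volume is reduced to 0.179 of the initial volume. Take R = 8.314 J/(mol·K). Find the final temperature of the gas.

Polytropic n=1.18: T₂ = T₁(V₁/V₂)^(n−1) = 415×(5.59)^0.18 = 566 K; P₂ = P₁(V₁/V₂)^n = 1890 kPa.

566 K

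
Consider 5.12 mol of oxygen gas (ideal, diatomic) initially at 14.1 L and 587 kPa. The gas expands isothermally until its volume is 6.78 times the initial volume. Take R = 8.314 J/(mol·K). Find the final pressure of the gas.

86.6 kPa

T₁ = P₁V₁/(nR) = 587×14.1/(5.12×8.314) = 194 K.
Isothermal: T stays 194 K; PV = const ⇒ V₂ = 95.6 L, P₂ = 86.6 kPa.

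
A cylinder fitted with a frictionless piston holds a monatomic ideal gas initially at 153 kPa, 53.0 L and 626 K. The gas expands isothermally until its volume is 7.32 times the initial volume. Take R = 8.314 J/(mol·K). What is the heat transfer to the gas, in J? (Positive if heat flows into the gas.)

16100 J

n = P₁V₁/(RT₁) = 153×53.0/(8.314×626) = 1.56 mol.
Isothermal: T stays 626 K; PV = const ⇒ V₂ = 388 L, P₂ = 20.9 kPa.
ΔU = 0 (ideal gas, T constant).
W = nRT ln(V₂/V₁) = 1.56×8.314×626×ln(7.32) = 16100 J.
Q = ΔU + W = 16100 J.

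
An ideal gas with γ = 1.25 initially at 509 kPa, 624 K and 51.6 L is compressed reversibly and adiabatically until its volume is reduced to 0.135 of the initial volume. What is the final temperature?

Adiabatic: TV^(γ−1) = const ⇒ T₂ = 624×(7.41)^0.250 = 1030 K; PV^γ = const ⇒ P₂ = 6220 kPa.

1030 K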